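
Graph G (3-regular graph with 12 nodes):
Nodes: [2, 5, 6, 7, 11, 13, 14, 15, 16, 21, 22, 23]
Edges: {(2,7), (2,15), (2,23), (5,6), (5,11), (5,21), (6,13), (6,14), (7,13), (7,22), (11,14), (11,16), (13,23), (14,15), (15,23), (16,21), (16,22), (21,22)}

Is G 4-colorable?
A valid 4-coloring: color 1: [6, 7, 11, 21, 23]; color 2: [2, 5, 13, 14, 22]; color 3: [15, 16].
(χ(G) = 3 ≤ 4.)

Yes, G is 4-colorable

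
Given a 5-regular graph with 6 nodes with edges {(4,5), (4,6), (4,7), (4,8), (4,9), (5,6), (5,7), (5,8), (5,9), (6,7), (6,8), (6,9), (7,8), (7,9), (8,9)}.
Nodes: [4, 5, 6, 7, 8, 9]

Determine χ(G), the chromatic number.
χ(G) = 6

Clique number ω(G) = 6 (lower bound: χ ≥ ω).
The clique on [4, 5, 6, 7, 8, 9] has size 6, forcing χ ≥ 6, and the coloring below uses 6 colors, so χ(G) = 6.
A valid 6-coloring: color 1: [5]; color 2: [6]; color 3: [8]; color 4: [9]; color 5: [4]; color 6: [7].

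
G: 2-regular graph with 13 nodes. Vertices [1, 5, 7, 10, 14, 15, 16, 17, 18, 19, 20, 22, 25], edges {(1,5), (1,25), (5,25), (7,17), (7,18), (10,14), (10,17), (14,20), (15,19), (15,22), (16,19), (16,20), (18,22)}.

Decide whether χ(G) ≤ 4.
A valid 4-coloring: color 1: [1, 7, 10, 19, 20, 22]; color 2: [14, 15, 16, 17, 18, 25]; color 3: [5].
(χ(G) = 3 ≤ 4.)

Yes, G is 4-colorable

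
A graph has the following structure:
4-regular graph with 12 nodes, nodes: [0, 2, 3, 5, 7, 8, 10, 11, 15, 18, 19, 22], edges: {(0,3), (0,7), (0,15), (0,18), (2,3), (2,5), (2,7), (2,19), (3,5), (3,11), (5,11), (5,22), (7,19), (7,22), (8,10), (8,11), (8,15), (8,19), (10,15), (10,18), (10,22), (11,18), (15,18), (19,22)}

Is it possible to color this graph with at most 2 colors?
No, G is not 2-colorable

The clique on vertices [0, 15, 18] has size 3 > 2, so it alone needs 3 colors.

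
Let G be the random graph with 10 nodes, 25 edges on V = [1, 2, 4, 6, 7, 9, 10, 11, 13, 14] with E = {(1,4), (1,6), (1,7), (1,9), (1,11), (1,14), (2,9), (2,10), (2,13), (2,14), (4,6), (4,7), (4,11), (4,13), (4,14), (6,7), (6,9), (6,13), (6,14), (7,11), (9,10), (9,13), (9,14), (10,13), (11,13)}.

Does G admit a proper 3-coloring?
No, G is not 3-colorable

The clique on vertices [1, 6, 9, 14] has size 4 > 3, so it alone needs 4 colors.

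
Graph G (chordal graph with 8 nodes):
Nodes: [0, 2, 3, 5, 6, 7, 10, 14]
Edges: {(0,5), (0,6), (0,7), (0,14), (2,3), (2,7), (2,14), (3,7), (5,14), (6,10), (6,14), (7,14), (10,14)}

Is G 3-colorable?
A valid 3-coloring: color 1: [3, 14]; color 2: [5, 6, 7]; color 3: [0, 2, 10].
(χ(G) = 3 ≤ 3.)

Yes, G is 3-colorable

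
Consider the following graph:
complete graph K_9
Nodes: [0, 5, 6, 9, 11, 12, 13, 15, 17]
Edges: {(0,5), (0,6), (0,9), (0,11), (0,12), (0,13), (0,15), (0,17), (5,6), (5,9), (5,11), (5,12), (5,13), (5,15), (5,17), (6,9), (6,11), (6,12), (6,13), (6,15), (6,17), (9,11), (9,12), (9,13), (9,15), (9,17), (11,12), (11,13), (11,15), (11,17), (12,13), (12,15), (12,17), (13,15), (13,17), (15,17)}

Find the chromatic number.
χ(G) = 9

Clique number ω(G) = 9 (lower bound: χ ≥ ω).
The clique on [0, 5, 6, 9, 11, 12, 13, 15, 17] has size 9, forcing χ ≥ 9, and the coloring below uses 9 colors, so χ(G) = 9.
A valid 9-coloring: color 1: [11]; color 2: [17]; color 3: [5]; color 4: [0]; color 5: [13]; color 6: [9]; color 7: [15]; color 8: [12]; color 9: [6].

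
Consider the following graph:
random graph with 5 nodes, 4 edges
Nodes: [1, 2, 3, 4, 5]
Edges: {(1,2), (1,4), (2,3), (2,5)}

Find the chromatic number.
χ(G) = 2

Clique number ω(G) = 2 (lower bound: χ ≥ ω).
The graph is bipartite (no odd cycle), so 2 colors suffice: χ(G) = 2.
A valid 2-coloring: color 1: [2, 4]; color 2: [1, 3, 5].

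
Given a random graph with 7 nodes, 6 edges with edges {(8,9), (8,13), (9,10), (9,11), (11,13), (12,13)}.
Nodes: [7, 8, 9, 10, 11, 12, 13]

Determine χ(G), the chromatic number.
Clique number ω(G) = 2 (lower bound: χ ≥ ω).
The graph is bipartite (no odd cycle), so 2 colors suffice: χ(G) = 2.
A valid 2-coloring: color 1: [7, 9, 13]; color 2: [8, 10, 11, 12].

χ(G) = 2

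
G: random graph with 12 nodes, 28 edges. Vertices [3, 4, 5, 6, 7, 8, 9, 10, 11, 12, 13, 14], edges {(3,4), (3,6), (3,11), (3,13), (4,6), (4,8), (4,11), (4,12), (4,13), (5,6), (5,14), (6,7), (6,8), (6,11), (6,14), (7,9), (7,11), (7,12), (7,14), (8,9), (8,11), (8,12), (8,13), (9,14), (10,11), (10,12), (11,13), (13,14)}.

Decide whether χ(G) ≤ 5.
Yes, G is 5-colorable

A valid 5-coloring: color 1: [11, 12, 14]; color 2: [6, 9, 10, 13]; color 3: [4, 5, 7]; color 4: [3, 8].
(χ(G) = 4 ≤ 5.)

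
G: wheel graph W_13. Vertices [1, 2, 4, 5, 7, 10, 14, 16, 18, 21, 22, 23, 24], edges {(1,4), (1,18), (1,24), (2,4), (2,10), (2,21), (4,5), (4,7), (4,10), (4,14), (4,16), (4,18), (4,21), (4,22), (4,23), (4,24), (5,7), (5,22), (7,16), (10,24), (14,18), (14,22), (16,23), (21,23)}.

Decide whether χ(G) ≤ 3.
A valid 3-coloring: color 1: [4]; color 2: [2, 7, 18, 22, 23, 24]; color 3: [1, 5, 10, 14, 16, 21].
(χ(G) = 3 ≤ 3.)

Yes, G is 3-colorable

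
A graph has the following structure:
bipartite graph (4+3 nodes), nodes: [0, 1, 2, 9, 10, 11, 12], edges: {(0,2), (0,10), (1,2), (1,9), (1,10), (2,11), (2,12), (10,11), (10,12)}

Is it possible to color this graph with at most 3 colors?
Yes, G is 3-colorable

A valid 3-coloring: color 1: [2, 9, 10]; color 2: [0, 1, 11, 12].
(χ(G) = 2 ≤ 3.)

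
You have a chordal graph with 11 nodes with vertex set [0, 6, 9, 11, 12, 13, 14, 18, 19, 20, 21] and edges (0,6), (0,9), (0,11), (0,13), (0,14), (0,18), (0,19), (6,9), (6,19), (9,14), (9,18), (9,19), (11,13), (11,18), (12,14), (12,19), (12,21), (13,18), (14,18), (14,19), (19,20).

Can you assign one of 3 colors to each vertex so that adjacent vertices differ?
No, G is not 3-colorable

The clique on vertices [0, 9, 14, 18] has size 4 > 3, so it alone needs 4 colors.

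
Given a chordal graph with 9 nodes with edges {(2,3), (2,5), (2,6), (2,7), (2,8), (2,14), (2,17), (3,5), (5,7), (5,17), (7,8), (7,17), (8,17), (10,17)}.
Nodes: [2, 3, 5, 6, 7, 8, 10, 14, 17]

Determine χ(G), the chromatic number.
Clique number ω(G) = 4 (lower bound: χ ≥ ω).
The clique on [2, 7, 8, 17] has size 4, forcing χ ≥ 4, and the coloring below uses 4 colors, so χ(G) = 4.
A valid 4-coloring: color 1: [2, 10]; color 2: [3, 6, 14, 17]; color 3: [7]; color 4: [5, 8].

χ(G) = 4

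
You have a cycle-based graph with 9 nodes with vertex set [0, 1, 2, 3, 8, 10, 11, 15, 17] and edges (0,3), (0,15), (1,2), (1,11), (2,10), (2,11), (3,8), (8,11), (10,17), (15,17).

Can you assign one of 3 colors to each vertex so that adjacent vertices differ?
Yes, G is 3-colorable

A valid 3-coloring: color 1: [3, 10, 11, 15]; color 2: [0, 2, 8, 17]; color 3: [1].
(χ(G) = 3 ≤ 3.)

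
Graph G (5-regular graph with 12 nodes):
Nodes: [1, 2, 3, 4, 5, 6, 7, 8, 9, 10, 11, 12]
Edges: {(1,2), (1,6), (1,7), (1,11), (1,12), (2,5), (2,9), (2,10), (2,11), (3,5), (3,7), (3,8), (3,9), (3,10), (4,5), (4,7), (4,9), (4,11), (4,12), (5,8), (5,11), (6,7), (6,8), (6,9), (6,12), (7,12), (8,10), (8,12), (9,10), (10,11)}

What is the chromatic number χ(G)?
χ(G) = 4

Clique number ω(G) = 4 (lower bound: χ ≥ ω).
The clique on [1, 6, 7, 12] has size 4, forcing χ ≥ 4, and the coloring below uses 4 colors, so χ(G) = 4.
A valid 4-coloring: color 1: [2, 7, 8]; color 2: [1, 4, 10]; color 3: [5, 9, 12]; color 4: [3, 6, 11].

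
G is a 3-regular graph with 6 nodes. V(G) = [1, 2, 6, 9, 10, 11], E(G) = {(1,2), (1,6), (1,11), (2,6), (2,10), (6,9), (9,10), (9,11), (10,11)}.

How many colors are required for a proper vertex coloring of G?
χ(G) = 3

Clique number ω(G) = 3 (lower bound: χ ≥ ω).
The clique on [1, 2, 6] has size 3, forcing χ ≥ 3, and the coloring below uses 3 colors, so χ(G) = 3.
A valid 3-coloring: color 1: [6, 11]; color 2: [2, 9]; color 3: [1, 10].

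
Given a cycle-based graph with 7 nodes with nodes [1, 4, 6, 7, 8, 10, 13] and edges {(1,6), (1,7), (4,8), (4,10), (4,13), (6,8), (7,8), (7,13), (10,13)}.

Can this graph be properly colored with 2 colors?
The clique on vertices [4, 10, 13] has size 3 > 2, so it alone needs 3 colors.

No, G is not 2-colorable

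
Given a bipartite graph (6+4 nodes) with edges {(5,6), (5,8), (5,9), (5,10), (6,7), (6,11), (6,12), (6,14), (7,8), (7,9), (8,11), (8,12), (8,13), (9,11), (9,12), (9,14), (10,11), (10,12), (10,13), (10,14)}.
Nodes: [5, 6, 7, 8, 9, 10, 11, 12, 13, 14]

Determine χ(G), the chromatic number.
Clique number ω(G) = 2 (lower bound: χ ≥ ω).
The graph is bipartite (no odd cycle), so 2 colors suffice: χ(G) = 2.
A valid 2-coloring: color 1: [6, 8, 9, 10]; color 2: [5, 7, 11, 12, 13, 14].

χ(G) = 2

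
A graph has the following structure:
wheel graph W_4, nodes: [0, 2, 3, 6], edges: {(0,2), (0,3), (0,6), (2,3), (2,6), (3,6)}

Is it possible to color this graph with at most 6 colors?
Yes, G is 6-colorable

A valid 6-coloring: color 1: [6]; color 2: [3]; color 3: [0]; color 4: [2].
(χ(G) = 4 ≤ 6.)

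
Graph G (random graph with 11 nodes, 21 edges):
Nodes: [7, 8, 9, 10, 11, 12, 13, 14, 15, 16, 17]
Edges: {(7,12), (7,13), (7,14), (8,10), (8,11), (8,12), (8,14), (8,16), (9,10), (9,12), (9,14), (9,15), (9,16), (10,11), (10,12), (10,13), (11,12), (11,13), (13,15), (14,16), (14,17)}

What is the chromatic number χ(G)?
χ(G) = 4

Clique number ω(G) = 4 (lower bound: χ ≥ ω).
The clique on [8, 10, 11, 12] has size 4, forcing χ ≥ 4, and the coloring below uses 4 colors, so χ(G) = 4.
A valid 4-coloring: color 1: [12, 13, 14]; color 2: [7, 8, 9, 17]; color 3: [11, 15, 16]; color 4: [10].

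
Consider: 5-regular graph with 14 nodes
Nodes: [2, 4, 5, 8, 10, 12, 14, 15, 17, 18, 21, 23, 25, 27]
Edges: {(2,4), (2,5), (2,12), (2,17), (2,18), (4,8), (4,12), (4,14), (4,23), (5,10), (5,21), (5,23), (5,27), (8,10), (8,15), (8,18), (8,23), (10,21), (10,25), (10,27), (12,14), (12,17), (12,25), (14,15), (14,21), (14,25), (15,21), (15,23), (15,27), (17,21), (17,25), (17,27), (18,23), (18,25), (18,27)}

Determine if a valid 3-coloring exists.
No, G is not 3-colorable

Odd cycle [14, 25, 17, 2, 4] needs 3 colors (χ ≥ 3).
Vertex 12 is adjacent to every vertex of [2, 4, 14, 17, 25], which already need 3 colors among themselves, so 12 needs a new color (χ ≥ 4).
Hence χ(G) ≥ 4 > 3, so no proper 3-coloring exists.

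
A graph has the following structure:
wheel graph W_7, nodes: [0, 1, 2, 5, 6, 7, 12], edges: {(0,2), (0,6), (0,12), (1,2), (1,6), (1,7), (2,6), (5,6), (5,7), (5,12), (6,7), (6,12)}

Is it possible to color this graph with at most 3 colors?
A valid 3-coloring: color 1: [6]; color 2: [0, 1, 5]; color 3: [2, 7, 12].
(χ(G) = 3 ≤ 3.)

Yes, G is 3-colorable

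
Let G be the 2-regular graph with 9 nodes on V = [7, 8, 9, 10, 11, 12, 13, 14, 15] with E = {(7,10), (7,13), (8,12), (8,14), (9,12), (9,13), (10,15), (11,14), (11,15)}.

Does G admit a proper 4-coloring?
A valid 4-coloring: color 1: [10, 11, 12, 13]; color 2: [7, 9, 14, 15]; color 3: [8].
(χ(G) = 3 ≤ 4.)

Yes, G is 4-colorable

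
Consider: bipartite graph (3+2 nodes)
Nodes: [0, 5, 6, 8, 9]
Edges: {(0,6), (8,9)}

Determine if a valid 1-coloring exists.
No, G is not 1-colorable

Edge (0,6) forces its endpoints to differ, so 1 color is not enough.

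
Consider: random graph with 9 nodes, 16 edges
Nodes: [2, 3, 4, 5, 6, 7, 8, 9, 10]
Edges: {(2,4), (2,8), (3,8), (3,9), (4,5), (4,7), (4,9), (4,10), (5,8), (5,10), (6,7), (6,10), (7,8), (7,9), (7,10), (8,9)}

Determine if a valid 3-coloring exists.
A valid 3-coloring: color 1: [2, 3, 5, 7]; color 2: [4, 6, 8]; color 3: [9, 10].
(χ(G) = 3 ≤ 3.)

Yes, G is 3-colorable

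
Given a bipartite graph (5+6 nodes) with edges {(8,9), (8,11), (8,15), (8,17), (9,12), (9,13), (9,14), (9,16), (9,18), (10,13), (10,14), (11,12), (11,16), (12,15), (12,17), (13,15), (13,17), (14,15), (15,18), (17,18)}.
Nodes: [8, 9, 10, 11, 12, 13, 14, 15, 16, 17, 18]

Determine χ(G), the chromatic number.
Clique number ω(G) = 2 (lower bound: χ ≥ ω).
The graph is bipartite (no odd cycle), so 2 colors suffice: χ(G) = 2.
A valid 2-coloring: color 1: [9, 10, 11, 15, 17]; color 2: [8, 12, 13, 14, 16, 18].

χ(G) = 2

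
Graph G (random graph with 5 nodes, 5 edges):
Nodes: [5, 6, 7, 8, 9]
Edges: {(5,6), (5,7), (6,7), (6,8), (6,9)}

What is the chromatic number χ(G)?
χ(G) = 3

Clique number ω(G) = 3 (lower bound: χ ≥ ω).
The clique on [5, 6, 7] has size 3, forcing χ ≥ 3, and the coloring below uses 3 colors, so χ(G) = 3.
A valid 3-coloring: color 1: [6]; color 2: [7, 8, 9]; color 3: [5].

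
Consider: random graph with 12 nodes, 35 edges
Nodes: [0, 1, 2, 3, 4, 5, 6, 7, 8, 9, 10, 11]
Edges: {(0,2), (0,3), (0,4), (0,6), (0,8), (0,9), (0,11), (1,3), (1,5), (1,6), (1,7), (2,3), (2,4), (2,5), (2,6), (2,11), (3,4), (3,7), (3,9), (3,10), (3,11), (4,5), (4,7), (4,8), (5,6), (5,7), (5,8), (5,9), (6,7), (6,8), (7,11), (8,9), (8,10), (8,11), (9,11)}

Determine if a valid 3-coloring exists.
No, G is not 3-colorable

The clique on vertices [0, 8, 9, 11] has size 4 > 3, so it alone needs 4 colors.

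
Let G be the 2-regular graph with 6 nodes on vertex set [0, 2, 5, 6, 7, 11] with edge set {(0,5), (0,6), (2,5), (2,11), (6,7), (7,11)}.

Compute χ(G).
Clique number ω(G) = 2 (lower bound: χ ≥ ω).
The graph is bipartite (no odd cycle), so 2 colors suffice: χ(G) = 2.
A valid 2-coloring: color 1: [5, 6, 11]; color 2: [0, 2, 7].

χ(G) = 2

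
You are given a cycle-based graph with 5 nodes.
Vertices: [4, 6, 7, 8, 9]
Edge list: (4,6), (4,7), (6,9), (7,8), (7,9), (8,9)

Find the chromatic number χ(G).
Clique number ω(G) = 3 (lower bound: χ ≥ ω).
The clique on [7, 8, 9] has size 3, forcing χ ≥ 3, and the coloring below uses 3 colors, so χ(G) = 3.
A valid 3-coloring: color 1: [6, 7]; color 2: [4, 9]; color 3: [8].

χ(G) = 3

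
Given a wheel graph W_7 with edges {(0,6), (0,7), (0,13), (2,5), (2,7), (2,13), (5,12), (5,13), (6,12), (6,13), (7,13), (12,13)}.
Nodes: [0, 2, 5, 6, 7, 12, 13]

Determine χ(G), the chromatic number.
Clique number ω(G) = 3 (lower bound: χ ≥ ω).
The clique on [0, 6, 13] has size 3, forcing χ ≥ 3, and the coloring below uses 3 colors, so χ(G) = 3.
A valid 3-coloring: color 1: [13]; color 2: [5, 6, 7]; color 3: [0, 2, 12].

χ(G) = 3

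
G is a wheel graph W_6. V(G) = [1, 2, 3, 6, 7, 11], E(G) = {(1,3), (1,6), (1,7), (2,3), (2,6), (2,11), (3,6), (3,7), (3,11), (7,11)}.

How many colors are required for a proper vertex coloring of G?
χ(G) = 4

Clique number ω(G) = 3 (lower bound: χ ≥ ω).
Odd cycle [1, 7, 11, 2, 6] needs 3 colors (χ ≥ 3).
Vertex 3 is adjacent to every vertex of [1, 2, 6, 7, 11], which already need 3 colors among themselves, so 3 needs a new color (χ ≥ 4).
The coloring below uses 4 colors, so χ(G) = 4.
A valid 4-coloring: color 1: [3]; color 2: [1, 2]; color 3: [6, 7]; color 4: [11].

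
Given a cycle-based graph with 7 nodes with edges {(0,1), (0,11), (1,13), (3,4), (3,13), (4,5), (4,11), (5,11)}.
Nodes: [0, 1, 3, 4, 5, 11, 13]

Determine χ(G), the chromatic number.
Clique number ω(G) = 3 (lower bound: χ ≥ ω).
The clique on [4, 5, 11] has size 3, forcing χ ≥ 3, and the coloring below uses 3 colors, so χ(G) = 3.
A valid 3-coloring: color 1: [0, 4, 13]; color 2: [1, 3, 11]; color 3: [5].

χ(G) = 3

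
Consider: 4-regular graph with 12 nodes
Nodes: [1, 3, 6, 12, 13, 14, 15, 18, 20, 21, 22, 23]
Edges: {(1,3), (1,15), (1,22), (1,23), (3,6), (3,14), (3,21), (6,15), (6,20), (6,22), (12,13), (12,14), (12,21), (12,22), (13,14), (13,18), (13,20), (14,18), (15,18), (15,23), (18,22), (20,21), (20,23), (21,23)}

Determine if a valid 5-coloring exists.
Yes, G is 5-colorable

A valid 5-coloring: color 1: [3, 12, 15, 20]; color 2: [14, 22, 23]; color 3: [1, 6, 18, 21]; color 4: [13].
(χ(G) = 3 ≤ 5.)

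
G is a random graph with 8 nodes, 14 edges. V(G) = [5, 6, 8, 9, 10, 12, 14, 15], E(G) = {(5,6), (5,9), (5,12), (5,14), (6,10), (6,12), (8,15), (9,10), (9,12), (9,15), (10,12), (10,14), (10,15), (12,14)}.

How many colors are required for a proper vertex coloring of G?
Clique number ω(G) = 3 (lower bound: χ ≥ ω).
The clique on [9, 10, 12] has size 3, forcing χ ≥ 3, and the coloring below uses 3 colors, so χ(G) = 3.
A valid 3-coloring: color 1: [5, 8, 10]; color 2: [12, 15]; color 3: [6, 9, 14].

χ(G) = 3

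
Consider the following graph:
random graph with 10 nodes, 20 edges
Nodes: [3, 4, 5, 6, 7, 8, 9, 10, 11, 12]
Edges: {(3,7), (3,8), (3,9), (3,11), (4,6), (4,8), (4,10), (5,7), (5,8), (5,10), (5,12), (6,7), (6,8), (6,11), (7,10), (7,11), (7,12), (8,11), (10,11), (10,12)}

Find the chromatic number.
Clique number ω(G) = 4 (lower bound: χ ≥ ω).
The clique on [5, 7, 10, 12] has size 4, forcing χ ≥ 4, and the coloring below uses 4 colors, so χ(G) = 4.
A valid 4-coloring: color 1: [7, 8, 9]; color 2: [3, 6, 10]; color 3: [4, 11, 12]; color 4: [5].

χ(G) = 4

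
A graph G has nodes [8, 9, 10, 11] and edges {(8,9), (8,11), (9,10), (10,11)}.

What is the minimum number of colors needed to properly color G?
χ(G) = 2

Clique number ω(G) = 2 (lower bound: χ ≥ ω).
The graph is bipartite (no odd cycle), so 2 colors suffice: χ(G) = 2.
A valid 2-coloring: color 1: [8, 10]; color 2: [9, 11].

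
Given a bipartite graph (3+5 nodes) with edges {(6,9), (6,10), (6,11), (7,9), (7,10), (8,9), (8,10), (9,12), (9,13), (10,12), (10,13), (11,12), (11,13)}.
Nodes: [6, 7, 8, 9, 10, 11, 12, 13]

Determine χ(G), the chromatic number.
χ(G) = 2

Clique number ω(G) = 2 (lower bound: χ ≥ ω).
The graph is bipartite (no odd cycle), so 2 colors suffice: χ(G) = 2.
A valid 2-coloring: color 1: [9, 10, 11]; color 2: [6, 7, 8, 12, 13].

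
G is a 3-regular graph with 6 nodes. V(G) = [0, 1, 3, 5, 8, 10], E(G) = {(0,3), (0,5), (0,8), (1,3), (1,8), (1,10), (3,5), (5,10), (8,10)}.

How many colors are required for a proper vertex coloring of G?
Clique number ω(G) = 3 (lower bound: χ ≥ ω).
The clique on [0, 3, 5] has size 3, forcing χ ≥ 3, and the coloring below uses 3 colors, so χ(G) = 3.
A valid 3-coloring: color 1: [0, 10]; color 2: [1, 5]; color 3: [3, 8].

χ(G) = 3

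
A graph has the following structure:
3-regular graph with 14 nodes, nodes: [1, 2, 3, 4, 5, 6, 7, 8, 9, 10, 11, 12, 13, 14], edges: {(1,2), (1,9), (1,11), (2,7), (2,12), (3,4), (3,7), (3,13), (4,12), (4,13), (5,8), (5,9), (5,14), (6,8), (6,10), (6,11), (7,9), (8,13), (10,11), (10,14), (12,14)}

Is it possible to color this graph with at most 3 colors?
Yes, G is 3-colorable

A valid 3-coloring: color 1: [1, 4, 7, 8, 10]; color 2: [2, 9, 11, 13, 14]; color 3: [3, 5, 6, 12].
(χ(G) = 3 ≤ 3.)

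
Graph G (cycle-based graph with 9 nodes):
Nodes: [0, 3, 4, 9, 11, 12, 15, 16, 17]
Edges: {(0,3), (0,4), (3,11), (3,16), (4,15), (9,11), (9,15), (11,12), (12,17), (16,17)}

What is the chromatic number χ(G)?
χ(G) = 3

Clique number ω(G) = 2 (lower bound: χ ≥ ω).
Odd cycle [16, 3, 11, 12, 17] needs 3 colors (χ ≥ 3).
The coloring below uses 3 colors, so χ(G) = 3.
A valid 3-coloring: color 1: [3, 4, 9, 12]; color 2: [0, 11, 15, 17]; color 3: [16].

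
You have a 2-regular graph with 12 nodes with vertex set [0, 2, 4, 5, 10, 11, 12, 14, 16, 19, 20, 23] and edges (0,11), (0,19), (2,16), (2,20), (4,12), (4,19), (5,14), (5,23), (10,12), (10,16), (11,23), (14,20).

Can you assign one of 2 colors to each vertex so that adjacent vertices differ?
Yes, G is 2-colorable

A valid 2-coloring: color 1: [5, 11, 12, 16, 19, 20]; color 2: [0, 2, 4, 10, 14, 23].
(χ(G) = 2 ≤ 2.)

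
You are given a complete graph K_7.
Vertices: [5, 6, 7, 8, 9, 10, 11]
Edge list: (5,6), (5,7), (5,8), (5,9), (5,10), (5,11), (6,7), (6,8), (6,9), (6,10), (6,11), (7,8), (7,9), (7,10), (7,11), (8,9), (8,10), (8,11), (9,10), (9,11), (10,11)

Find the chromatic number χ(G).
χ(G) = 7

Clique number ω(G) = 7 (lower bound: χ ≥ ω).
The clique on [5, 6, 7, 8, 9, 10, 11] has size 7, forcing χ ≥ 7, and the coloring below uses 7 colors, so χ(G) = 7.
A valid 7-coloring: color 1: [7]; color 2: [9]; color 3: [8]; color 4: [5]; color 5: [10]; color 6: [11]; color 7: [6].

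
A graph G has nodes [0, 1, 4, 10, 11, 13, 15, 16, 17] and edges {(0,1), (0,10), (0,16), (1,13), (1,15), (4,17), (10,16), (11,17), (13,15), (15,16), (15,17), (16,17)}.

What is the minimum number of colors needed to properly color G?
Clique number ω(G) = 3 (lower bound: χ ≥ ω).
The clique on [0, 10, 16] has size 3, forcing χ ≥ 3, and the coloring below uses 3 colors, so χ(G) = 3.
A valid 3-coloring: color 1: [0, 13, 17]; color 2: [4, 10, 11, 15]; color 3: [1, 16].

χ(G) = 3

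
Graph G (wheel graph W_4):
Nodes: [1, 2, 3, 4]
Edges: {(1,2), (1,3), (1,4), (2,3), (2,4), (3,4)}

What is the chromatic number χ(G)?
χ(G) = 4

Clique number ω(G) = 4 (lower bound: χ ≥ ω).
The clique on [1, 2, 3, 4] has size 4, forcing χ ≥ 4, and the coloring below uses 4 colors, so χ(G) = 4.
A valid 4-coloring: color 1: [3]; color 2: [1]; color 3: [4]; color 4: [2].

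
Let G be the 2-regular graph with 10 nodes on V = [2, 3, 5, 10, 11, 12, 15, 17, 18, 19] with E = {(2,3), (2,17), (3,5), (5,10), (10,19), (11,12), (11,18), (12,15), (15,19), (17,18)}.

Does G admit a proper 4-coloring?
Yes, G is 4-colorable

A valid 4-coloring: color 1: [3, 10, 11, 15, 17]; color 2: [2, 5, 12, 18, 19].
(χ(G) = 2 ≤ 4.)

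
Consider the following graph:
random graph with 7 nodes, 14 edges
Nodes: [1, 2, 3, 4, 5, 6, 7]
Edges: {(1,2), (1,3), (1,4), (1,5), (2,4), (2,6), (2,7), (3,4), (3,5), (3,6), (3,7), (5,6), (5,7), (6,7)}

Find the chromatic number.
χ(G) = 4

Clique number ω(G) = 4 (lower bound: χ ≥ ω).
The clique on [3, 5, 6, 7] has size 4, forcing χ ≥ 4, and the coloring below uses 4 colors, so χ(G) = 4.
A valid 4-coloring: color 1: [2, 3]; color 2: [1, 6]; color 3: [4, 7]; color 4: [5].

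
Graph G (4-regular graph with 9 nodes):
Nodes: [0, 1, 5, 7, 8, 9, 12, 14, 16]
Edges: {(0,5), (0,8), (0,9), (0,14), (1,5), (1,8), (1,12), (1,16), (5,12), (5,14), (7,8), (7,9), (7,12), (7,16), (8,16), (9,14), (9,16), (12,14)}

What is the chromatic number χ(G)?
Clique number ω(G) = 3 (lower bound: χ ≥ ω).
The clique on [0, 9, 14] has size 3, forcing χ ≥ 3, and the coloring below uses 3 colors, so χ(G) = 3.
A valid 3-coloring: color 1: [5, 8, 9]; color 2: [1, 7, 14]; color 3: [0, 12, 16].

χ(G) = 3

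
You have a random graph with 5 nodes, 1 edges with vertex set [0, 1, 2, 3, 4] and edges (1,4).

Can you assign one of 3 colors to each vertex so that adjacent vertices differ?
Yes, G is 3-colorable

A valid 3-coloring: color 1: [0, 1, 2, 3]; color 2: [4].
(χ(G) = 2 ≤ 3.)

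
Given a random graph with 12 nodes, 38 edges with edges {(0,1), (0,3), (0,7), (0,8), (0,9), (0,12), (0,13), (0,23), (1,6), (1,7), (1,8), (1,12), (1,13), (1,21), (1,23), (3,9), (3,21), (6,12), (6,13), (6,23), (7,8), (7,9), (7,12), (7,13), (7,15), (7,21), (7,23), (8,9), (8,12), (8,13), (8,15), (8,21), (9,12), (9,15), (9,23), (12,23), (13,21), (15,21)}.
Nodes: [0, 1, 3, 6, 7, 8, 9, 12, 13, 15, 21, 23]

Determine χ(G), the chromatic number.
χ(G) = 5

Clique number ω(G) = 5 (lower bound: χ ≥ ω).
The clique on [0, 1, 7, 8, 12] has size 5, forcing χ ≥ 5, and the coloring below uses 5 colors, so χ(G) = 5.
A valid 5-coloring: color 1: [3, 6, 7]; color 2: [1, 9]; color 3: [8, 23]; color 4: [0, 21]; color 5: [12, 13, 15].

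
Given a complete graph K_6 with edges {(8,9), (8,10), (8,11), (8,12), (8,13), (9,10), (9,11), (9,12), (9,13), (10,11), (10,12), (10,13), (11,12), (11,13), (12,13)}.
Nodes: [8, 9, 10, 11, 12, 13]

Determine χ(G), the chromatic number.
Clique number ω(G) = 6 (lower bound: χ ≥ ω).
The clique on [8, 9, 10, 11, 12, 13] has size 6, forcing χ ≥ 6, and the coloring below uses 6 colors, so χ(G) = 6.
A valid 6-coloring: color 1: [9]; color 2: [10]; color 3: [13]; color 4: [12]; color 5: [8]; color 6: [11].

χ(G) = 6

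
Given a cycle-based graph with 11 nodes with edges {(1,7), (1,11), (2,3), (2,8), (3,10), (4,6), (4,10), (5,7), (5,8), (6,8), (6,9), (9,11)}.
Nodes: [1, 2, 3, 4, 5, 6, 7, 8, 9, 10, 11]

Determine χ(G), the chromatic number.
Clique number ω(G) = 2 (lower bound: χ ≥ ω).
Odd cycle [1, 11, 9, 6, 8, 5, 7] needs 3 colors (χ ≥ 3).
The coloring below uses 3 colors, so χ(G) = 3.
A valid 3-coloring: color 1: [1, 2, 5, 6, 10]; color 2: [3, 4, 7, 8, 11]; color 3: [9].

χ(G) = 3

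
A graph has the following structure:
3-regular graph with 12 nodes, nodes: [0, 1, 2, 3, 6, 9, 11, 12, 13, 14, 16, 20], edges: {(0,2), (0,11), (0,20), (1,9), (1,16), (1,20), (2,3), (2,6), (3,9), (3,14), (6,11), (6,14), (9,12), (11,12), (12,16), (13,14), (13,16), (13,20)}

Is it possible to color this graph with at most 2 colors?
Yes, G is 2-colorable

A valid 2-coloring: color 1: [2, 9, 11, 14, 16, 20]; color 2: [0, 1, 3, 6, 12, 13].
(χ(G) = 2 ≤ 2.)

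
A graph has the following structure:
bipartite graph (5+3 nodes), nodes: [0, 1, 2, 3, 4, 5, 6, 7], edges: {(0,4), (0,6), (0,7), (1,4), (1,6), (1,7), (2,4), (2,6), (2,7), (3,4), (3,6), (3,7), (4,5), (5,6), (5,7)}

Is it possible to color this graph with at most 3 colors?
A valid 3-coloring: color 1: [4, 6, 7]; color 2: [0, 1, 2, 3, 5].
(χ(G) = 2 ≤ 3.)

Yes, G is 3-colorable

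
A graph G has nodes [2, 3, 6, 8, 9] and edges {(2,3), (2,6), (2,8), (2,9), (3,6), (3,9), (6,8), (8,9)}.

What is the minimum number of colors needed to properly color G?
χ(G) = 3

Clique number ω(G) = 3 (lower bound: χ ≥ ω).
The clique on [2, 8, 9] has size 3, forcing χ ≥ 3, and the coloring below uses 3 colors, so χ(G) = 3.
A valid 3-coloring: color 1: [2]; color 2: [6, 9]; color 3: [3, 8].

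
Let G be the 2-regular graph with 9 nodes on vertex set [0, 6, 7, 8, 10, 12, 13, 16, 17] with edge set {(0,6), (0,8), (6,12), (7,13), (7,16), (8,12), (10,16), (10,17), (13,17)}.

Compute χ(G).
Clique number ω(G) = 2 (lower bound: χ ≥ ω).
Odd cycle [13, 7, 16, 10, 17] needs 3 colors (χ ≥ 3).
The coloring below uses 3 colors, so χ(G) = 3.
A valid 3-coloring: color 1: [0, 7, 10, 12]; color 2: [6, 8, 16, 17]; color 3: [13].

χ(G) = 3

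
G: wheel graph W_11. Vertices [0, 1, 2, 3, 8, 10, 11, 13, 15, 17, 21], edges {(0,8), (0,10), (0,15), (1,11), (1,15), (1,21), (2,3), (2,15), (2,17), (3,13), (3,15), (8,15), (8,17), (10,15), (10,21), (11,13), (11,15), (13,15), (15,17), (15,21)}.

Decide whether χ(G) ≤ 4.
Yes, G is 4-colorable

A valid 4-coloring: color 1: [15]; color 2: [0, 3, 11, 17, 21]; color 3: [1, 2, 8, 10, 13].
(χ(G) = 3 ≤ 4.)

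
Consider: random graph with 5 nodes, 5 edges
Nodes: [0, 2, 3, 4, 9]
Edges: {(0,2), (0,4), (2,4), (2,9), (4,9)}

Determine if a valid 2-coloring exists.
No, G is not 2-colorable

The clique on vertices [0, 2, 4] has size 3 > 2, so it alone needs 3 colors.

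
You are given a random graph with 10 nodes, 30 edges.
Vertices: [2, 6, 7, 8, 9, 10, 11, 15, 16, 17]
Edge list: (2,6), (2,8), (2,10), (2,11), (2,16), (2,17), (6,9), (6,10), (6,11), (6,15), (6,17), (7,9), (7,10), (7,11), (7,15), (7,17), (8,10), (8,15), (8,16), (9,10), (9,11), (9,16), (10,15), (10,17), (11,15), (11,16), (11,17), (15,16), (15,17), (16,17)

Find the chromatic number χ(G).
Clique number ω(G) = 4 (lower bound: χ ≥ ω).
The clique on [2, 11, 16, 17] has size 4, forcing χ ≥ 4, and the coloring below uses 4 colors, so χ(G) = 4.
A valid 4-coloring: color 1: [10, 11]; color 2: [8, 9, 17]; color 3: [2, 15]; color 4: [6, 7, 16].

χ(G) = 4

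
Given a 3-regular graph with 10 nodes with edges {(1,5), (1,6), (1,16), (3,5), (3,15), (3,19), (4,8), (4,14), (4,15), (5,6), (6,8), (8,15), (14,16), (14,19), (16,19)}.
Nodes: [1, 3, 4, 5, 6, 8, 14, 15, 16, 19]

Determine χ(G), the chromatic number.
Clique number ω(G) = 3 (lower bound: χ ≥ ω).
The clique on [1, 5, 6] has size 3, forcing χ ≥ 3, and the coloring below uses 3 colors, so χ(G) = 3.
A valid 3-coloring: color 1: [5, 15, 19]; color 2: [3, 4, 6, 16]; color 3: [1, 8, 14].

χ(G) = 3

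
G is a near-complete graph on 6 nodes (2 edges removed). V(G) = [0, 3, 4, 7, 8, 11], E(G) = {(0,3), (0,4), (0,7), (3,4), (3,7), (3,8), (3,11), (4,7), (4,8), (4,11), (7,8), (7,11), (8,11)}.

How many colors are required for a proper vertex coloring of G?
χ(G) = 5

Clique number ω(G) = 5 (lower bound: χ ≥ ω).
The clique on [3, 4, 7, 8, 11] has size 5, forcing χ ≥ 5, and the coloring below uses 5 colors, so χ(G) = 5.
A valid 5-coloring: color 1: [7]; color 2: [4]; color 3: [3]; color 4: [0, 11]; color 5: [8].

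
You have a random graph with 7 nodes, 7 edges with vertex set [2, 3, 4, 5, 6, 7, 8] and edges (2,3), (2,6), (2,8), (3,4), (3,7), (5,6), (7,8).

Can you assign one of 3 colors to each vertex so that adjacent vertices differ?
Yes, G is 3-colorable

A valid 3-coloring: color 1: [3, 6, 8]; color 2: [2, 4, 5, 7].
(χ(G) = 2 ≤ 3.)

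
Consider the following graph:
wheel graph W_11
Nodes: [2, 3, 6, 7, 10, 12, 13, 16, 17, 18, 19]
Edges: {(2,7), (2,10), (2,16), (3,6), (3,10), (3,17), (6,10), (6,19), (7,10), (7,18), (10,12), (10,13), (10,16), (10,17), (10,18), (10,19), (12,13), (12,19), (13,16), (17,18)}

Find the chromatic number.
Clique number ω(G) = 3 (lower bound: χ ≥ ω).
The clique on [2, 10, 16] has size 3, forcing χ ≥ 3, and the coloring below uses 3 colors, so χ(G) = 3.
A valid 3-coloring: color 1: [10]; color 2: [2, 3, 13, 18, 19]; color 3: [6, 7, 12, 16, 17].

χ(G) = 3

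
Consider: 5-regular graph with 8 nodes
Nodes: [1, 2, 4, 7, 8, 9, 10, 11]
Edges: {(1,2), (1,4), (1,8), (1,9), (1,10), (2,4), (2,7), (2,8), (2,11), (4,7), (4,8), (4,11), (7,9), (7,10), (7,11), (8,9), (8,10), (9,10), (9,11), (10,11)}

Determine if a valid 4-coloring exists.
A valid 4-coloring: color 1: [4, 10]; color 2: [1, 11]; color 3: [2, 9]; color 4: [7, 8].
(χ(G) = 4 ≤ 4.)

Yes, G is 4-colorable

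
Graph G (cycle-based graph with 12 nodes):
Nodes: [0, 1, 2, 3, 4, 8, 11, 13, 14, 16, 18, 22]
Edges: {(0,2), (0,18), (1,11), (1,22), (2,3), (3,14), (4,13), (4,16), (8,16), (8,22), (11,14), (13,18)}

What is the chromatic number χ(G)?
Clique number ω(G) = 2 (lower bound: χ ≥ ω).
The graph is bipartite (no odd cycle), so 2 colors suffice: χ(G) = 2.
A valid 2-coloring: color 1: [0, 3, 11, 13, 16, 22]; color 2: [1, 2, 4, 8, 14, 18].

χ(G) = 2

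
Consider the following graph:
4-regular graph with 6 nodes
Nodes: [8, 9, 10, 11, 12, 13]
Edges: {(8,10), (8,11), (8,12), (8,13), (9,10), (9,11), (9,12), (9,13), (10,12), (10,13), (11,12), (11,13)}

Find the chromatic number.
Clique number ω(G) = 3 (lower bound: χ ≥ ω).
The clique on [8, 10, 12] has size 3, forcing χ ≥ 3, and the coloring below uses 3 colors, so χ(G) = 3.
A valid 3-coloring: color 1: [12, 13]; color 2: [10, 11]; color 3: [8, 9].

χ(G) = 3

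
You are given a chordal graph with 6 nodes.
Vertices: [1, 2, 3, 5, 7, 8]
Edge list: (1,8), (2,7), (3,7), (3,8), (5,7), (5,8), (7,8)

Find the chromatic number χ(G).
χ(G) = 3

Clique number ω(G) = 3 (lower bound: χ ≥ ω).
The clique on [3, 7, 8] has size 3, forcing χ ≥ 3, and the coloring below uses 3 colors, so χ(G) = 3.
A valid 3-coloring: color 1: [2, 8]; color 2: [1, 7]; color 3: [3, 5].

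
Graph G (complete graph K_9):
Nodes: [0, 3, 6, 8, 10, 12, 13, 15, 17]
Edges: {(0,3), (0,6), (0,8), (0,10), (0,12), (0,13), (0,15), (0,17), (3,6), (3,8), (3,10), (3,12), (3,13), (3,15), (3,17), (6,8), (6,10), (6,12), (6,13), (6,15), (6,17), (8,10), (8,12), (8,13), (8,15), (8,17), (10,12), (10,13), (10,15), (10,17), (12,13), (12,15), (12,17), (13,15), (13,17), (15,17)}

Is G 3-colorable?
No, G is not 3-colorable

The clique on vertices [0, 3, 6, 8, 10, 12, 13, 15, 17] has size 9 > 3, so it alone needs 9 colors.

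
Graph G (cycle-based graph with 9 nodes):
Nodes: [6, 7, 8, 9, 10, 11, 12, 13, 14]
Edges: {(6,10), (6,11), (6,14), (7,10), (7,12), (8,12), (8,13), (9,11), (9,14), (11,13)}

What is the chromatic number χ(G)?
Clique number ω(G) = 2 (lower bound: χ ≥ ω).
Odd cycle [10, 6, 11, 13, 8, 12, 7] needs 3 colors (χ ≥ 3).
The coloring below uses 3 colors, so χ(G) = 3.
A valid 3-coloring: color 1: [6, 7, 9, 13]; color 2: [10, 11, 12, 14]; color 3: [8].

χ(G) = 3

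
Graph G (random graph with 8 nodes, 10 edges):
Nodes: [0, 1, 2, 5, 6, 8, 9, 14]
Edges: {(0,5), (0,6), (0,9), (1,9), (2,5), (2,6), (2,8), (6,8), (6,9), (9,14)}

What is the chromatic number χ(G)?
Clique number ω(G) = 3 (lower bound: χ ≥ ω).
The clique on [2, 6, 8] has size 3, forcing χ ≥ 3, and the coloring below uses 3 colors, so χ(G) = 3.
A valid 3-coloring: color 1: [2, 9]; color 2: [1, 5, 6, 14]; color 3: [0, 8].

χ(G) = 3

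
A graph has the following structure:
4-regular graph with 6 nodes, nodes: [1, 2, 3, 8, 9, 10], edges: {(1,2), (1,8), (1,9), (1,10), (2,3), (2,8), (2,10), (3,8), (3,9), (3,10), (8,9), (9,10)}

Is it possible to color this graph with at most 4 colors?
A valid 4-coloring: color 1: [2, 9]; color 2: [1, 3]; color 3: [8, 10].
(χ(G) = 3 ≤ 4.)

Yes, G is 4-colorable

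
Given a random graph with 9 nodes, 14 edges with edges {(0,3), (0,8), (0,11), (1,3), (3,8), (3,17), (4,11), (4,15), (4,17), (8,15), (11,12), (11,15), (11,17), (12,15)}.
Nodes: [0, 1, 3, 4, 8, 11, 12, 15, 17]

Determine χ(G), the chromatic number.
Clique number ω(G) = 3 (lower bound: χ ≥ ω).
The clique on [0, 3, 8] has size 3, forcing χ ≥ 3, and the coloring below uses 3 colors, so χ(G) = 3.
A valid 3-coloring: color 1: [3, 11]; color 2: [0, 1, 15, 17]; color 3: [4, 8, 12].

χ(G) = 3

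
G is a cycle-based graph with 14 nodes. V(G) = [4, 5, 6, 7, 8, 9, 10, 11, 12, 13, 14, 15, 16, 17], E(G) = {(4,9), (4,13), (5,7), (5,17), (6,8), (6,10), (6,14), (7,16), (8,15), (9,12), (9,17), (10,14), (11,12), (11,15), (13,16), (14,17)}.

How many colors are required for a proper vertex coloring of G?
Clique number ω(G) = 3 (lower bound: χ ≥ ω).
The clique on [6, 10, 14] has size 3, forcing χ ≥ 3, and the coloring below uses 3 colors, so χ(G) = 3.
A valid 3-coloring: color 1: [7, 8, 9, 11, 13, 14]; color 2: [4, 6, 12, 15, 16, 17]; color 3: [5, 10].

χ(G) = 3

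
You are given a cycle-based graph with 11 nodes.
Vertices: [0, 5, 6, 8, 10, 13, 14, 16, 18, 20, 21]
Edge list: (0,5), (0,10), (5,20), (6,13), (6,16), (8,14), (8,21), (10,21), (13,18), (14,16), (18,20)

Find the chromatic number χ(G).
χ(G) = 3

Clique number ω(G) = 2 (lower bound: χ ≥ ω).
Odd cycle [10, 0, 5, 20, 18, 13, 6, 16, 14, 8, 21] needs 3 colors (χ ≥ 3).
The coloring below uses 3 colors, so χ(G) = 3.
A valid 3-coloring: color 1: [5, 6, 8, 10, 18]; color 2: [0, 13, 16, 20, 21]; color 3: [14].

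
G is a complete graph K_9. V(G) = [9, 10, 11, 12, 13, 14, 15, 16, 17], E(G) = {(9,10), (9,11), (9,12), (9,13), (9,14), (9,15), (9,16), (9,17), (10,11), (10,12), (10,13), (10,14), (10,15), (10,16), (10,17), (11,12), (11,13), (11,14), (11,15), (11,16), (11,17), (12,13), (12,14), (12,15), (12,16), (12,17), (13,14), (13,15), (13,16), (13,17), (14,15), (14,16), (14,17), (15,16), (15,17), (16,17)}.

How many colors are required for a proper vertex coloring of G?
χ(G) = 9

Clique number ω(G) = 9 (lower bound: χ ≥ ω).
The clique on [9, 10, 11, 12, 13, 14, 15, 16, 17] has size 9, forcing χ ≥ 9, and the coloring below uses 9 colors, so χ(G) = 9.
A valid 9-coloring: color 1: [10]; color 2: [16]; color 3: [9]; color 4: [14]; color 5: [15]; color 6: [13]; color 7: [11]; color 8: [17]; color 9: [12].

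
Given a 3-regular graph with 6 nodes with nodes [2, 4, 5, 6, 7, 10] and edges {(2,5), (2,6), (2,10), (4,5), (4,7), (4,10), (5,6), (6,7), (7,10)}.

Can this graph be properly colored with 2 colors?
No, G is not 2-colorable

The clique on vertices [2, 5, 6] has size 3 > 2, so it alone needs 3 colors.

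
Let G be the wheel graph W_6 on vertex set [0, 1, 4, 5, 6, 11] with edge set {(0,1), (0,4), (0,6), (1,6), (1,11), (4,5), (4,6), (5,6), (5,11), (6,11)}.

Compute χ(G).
Clique number ω(G) = 3 (lower bound: χ ≥ ω).
Odd cycle [0, 1, 11, 5, 4] needs 3 colors (χ ≥ 3).
Vertex 6 is adjacent to every vertex of [0, 1, 4, 5, 11], which already need 3 colors among themselves, so 6 needs a new color (χ ≥ 4).
The coloring below uses 4 colors, so χ(G) = 4.
A valid 4-coloring: color 1: [6]; color 2: [0, 5]; color 3: [1, 4]; color 4: [11].

χ(G) = 4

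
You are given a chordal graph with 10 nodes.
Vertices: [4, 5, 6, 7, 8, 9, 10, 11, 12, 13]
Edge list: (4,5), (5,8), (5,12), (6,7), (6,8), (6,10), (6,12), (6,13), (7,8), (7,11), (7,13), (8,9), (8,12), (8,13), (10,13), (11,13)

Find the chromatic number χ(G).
χ(G) = 4

Clique number ω(G) = 4 (lower bound: χ ≥ ω).
The clique on [6, 7, 8, 13] has size 4, forcing χ ≥ 4, and the coloring below uses 4 colors, so χ(G) = 4.
A valid 4-coloring: color 1: [4, 8, 10, 11]; color 2: [5, 6, 9]; color 3: [12, 13]; color 4: [7].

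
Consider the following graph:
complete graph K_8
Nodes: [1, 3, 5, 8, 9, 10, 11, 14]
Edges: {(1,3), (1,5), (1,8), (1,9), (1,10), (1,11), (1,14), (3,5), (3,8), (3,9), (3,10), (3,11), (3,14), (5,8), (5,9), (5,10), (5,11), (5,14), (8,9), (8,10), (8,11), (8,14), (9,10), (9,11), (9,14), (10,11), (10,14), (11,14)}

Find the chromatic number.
χ(G) = 8

Clique number ω(G) = 8 (lower bound: χ ≥ ω).
The clique on [1, 3, 5, 8, 9, 10, 11, 14] has size 8, forcing χ ≥ 8, and the coloring below uses 8 colors, so χ(G) = 8.
A valid 8-coloring: color 1: [3]; color 2: [14]; color 3: [5]; color 4: [1]; color 5: [10]; color 6: [9]; color 7: [8]; color 8: [11].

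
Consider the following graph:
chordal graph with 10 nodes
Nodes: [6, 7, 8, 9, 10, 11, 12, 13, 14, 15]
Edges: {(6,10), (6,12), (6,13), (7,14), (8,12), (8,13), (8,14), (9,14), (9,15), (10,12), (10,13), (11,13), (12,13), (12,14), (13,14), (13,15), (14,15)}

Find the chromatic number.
χ(G) = 4

Clique number ω(G) = 4 (lower bound: χ ≥ ω).
The clique on [8, 12, 13, 14] has size 4, forcing χ ≥ 4, and the coloring below uses 4 colors, so χ(G) = 4.
A valid 4-coloring: color 1: [7, 9, 13]; color 2: [10, 11, 14]; color 3: [12, 15]; color 4: [6, 8].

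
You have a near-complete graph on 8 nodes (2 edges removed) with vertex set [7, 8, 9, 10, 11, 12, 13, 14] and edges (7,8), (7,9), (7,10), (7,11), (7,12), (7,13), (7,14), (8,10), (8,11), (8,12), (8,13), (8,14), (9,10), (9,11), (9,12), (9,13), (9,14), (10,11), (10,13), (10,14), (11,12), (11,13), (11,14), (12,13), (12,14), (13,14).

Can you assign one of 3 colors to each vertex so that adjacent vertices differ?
The clique on vertices [7, 8, 10, 11, 13, 14] has size 6 > 3, so it alone needs 6 colors.

No, G is not 3-colorable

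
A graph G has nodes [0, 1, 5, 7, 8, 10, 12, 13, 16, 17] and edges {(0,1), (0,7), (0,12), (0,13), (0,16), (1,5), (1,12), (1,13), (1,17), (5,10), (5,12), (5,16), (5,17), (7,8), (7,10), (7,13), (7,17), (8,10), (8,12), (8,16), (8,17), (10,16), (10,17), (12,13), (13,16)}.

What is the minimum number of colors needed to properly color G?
Clique number ω(G) = 4 (lower bound: χ ≥ ω).
The clique on [0, 1, 12, 13] has size 4, forcing χ ≥ 4, and the coloring below uses 4 colors, so χ(G) = 4.
A valid 4-coloring: color 1: [12, 16, 17]; color 2: [0, 5, 8]; color 3: [10, 13]; color 4: [1, 7].

χ(G) = 4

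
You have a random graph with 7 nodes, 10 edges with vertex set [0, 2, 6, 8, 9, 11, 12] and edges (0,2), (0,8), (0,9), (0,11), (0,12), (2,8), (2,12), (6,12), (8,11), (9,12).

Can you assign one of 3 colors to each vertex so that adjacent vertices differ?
A valid 3-coloring: color 1: [0, 6]; color 2: [8, 12]; color 3: [2, 9, 11].
(χ(G) = 3 ≤ 3.)

Yes, G is 3-colorable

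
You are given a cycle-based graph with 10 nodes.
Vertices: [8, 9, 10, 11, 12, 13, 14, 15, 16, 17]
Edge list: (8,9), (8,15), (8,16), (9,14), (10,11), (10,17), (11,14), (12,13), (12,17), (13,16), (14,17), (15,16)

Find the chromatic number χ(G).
χ(G) = 3

Clique number ω(G) = 3 (lower bound: χ ≥ ω).
The clique on [8, 15, 16] has size 3, forcing χ ≥ 3, and the coloring below uses 3 colors, so χ(G) = 3.
A valid 3-coloring: color 1: [8, 10, 13, 14]; color 2: [9, 11, 16, 17]; color 3: [12, 15].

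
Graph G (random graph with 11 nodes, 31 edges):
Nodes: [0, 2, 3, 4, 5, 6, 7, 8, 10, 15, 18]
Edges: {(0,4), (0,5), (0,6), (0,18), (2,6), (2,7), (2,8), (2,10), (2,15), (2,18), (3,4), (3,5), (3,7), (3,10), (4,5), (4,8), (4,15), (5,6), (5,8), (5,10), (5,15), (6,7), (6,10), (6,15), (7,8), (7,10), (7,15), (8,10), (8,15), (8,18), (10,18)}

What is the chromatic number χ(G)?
χ(G) = 4

Clique number ω(G) = 4 (lower bound: χ ≥ ω).
The clique on [2, 8, 10, 18] has size 4, forcing χ ≥ 4, and the coloring below uses 4 colors, so χ(G) = 4.
A valid 4-coloring: color 1: [3, 6, 8]; color 2: [0, 10, 15]; color 3: [5, 7, 18]; color 4: [2, 4].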